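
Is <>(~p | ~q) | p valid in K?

Tableau for the negation ~(<>(~p | ~q) | p):
1. ~(<>(~p | ~q) | p), 0
2. ~<>(~p | ~q), 0   [~|-rule on 1]
3. ~p, 0   [~|-rule on 1]
The negation has an open branch (countermodel exists).

No, not valid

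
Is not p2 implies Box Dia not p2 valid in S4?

Tableau for the negation not (not p2 implies Box Dia not p2):
1. not (not p2 implies Box Dia not p2), 0
2. not p2, 0
3. not Box Dia not p2, 0
4. not Dia not p2, 1
5. p2, 1
Accessibility: 0R0, 0R1, 1R1
The negation has an open branch (countermodel exists).

No, not valid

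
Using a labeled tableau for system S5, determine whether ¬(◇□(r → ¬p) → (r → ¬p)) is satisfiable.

1. ¬(◇□(r → ¬p) → (r → ¬p)), w0
2. ◇□(r → ¬p), w0   [¬→-rule on 1]
3. ¬(r → ¬p), w0   [¬→-rule on 1]
4. r, w0   [¬→-rule on 3]
5. p, w0   [¬→-rule on 3]
6. □(r → ¬p), w1   [◇-rule on 2: fresh world w1, w0Rw1]
7. r → ¬p, w0   [□-rule on 6 via w1Rw0]
8. r → ¬p, w1   [□-rule on 6 via w1Rw1]
9. ¬p, w0   [→-rule on 7 (branches; this branch)]
Accessibility: w0Rw0, w0Rw1, w1Rw0, w1Rw1
Branch closes: p and ¬p both at w0.
All branches of the tableau close; one closing branch shown above.

Unsatisfiable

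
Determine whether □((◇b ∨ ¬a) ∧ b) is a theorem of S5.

Tableau for the negation ¬□((◇b ∨ ¬a) ∧ b):
1. ¬□((◇b ∨ ¬a) ∧ b), 0
2. ¬((◇b ∨ ¬a) ∧ b), 1
3. ¬b, 1
Accessibility: 0R0, 0R1, 1R0, 1R1
The negation has an open branch (countermodel exists).

Not valid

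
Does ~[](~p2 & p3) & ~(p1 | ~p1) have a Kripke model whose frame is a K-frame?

1. ~[](~p2 & p3) & ~(p1 | ~p1), w0
2. ~[](~p2 & p3), w0
3. ~(p1 | ~p1), w0
4. ~p1, w0
5. p1, w0
Branch closes: p1 and ~p1 both at w0.
(One branch shown.) All branches close.

No, unsatisfiable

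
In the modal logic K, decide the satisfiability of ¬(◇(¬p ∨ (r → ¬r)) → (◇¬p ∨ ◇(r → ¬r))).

Unsatisfiable

1. ¬(◇(¬p ∨ (r → ¬r)) → (◇¬p ∨ ◇(r → ¬r))), u
2. ◇(¬p ∨ (r → ¬r)), u
3. ¬(◇¬p ∨ ◇(r → ¬r)), u
4. ¬◇¬p, u
5. ¬◇(r → ¬r), u
6. ¬p ∨ (r → ¬r), v
7. p, v
8. ¬(r → ¬r), v
9. r, v
10. r → ¬r, v
11. ¬r, v
Accessibility: uRv
Branch closes: r and ¬r both at v.
All branches of the tableau close; one closing branch shown above.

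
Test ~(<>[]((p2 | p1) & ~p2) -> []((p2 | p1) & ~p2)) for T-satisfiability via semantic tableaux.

1. ~(<>[]((p2 | p1) & ~p2) -> []((p2 | p1) & ~p2)), u
2. <>[]((p2 | p1) & ~p2), u
3. ~[]((p2 | p1) & ~p2), u
4. []((p2 | p1) & ~p2), v
5. (p2 | p1) & ~p2, v
6. p2 | p1, v
7. ~p2, v
8. p1, v
9. ~((p2 | p1) & ~p2), w
10. p2, w
Accessibility: uRu, uRv, uRw, vRv, wRw

Satisfiable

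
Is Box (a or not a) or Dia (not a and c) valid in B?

Valid in B

Tableau for the negation not (Box (a or not a) or Dia (not a and c)):
1. not (Box (a or not a) or Dia (not a and c)), w0
2. not Box (a or not a), w0
3. not Dia (not a and c), w0
4. not (not a and c), w0
5. not c, w0
6. not (a or not a), w1
7. not a, w1
8. a, w1
Accessibility: w0Rw0, w0Rw1, w1Rw0, w1Rw1
Branch closes: a and not a both at w1.
All branches of the negation close; one closing branch shown above.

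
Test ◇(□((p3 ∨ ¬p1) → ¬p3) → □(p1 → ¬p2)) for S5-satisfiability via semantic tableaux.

1. ◇(□((p3 ∨ ¬p1) → ¬p3) → □(p1 → ¬p2)), w0
2. □((p3 ∨ ¬p1) → ¬p3) → □(p1 → ¬p2), w1
3. □(p1 → ¬p2), w1
4. p1 → ¬p2, w0
5. p1 → ¬p2, w1
6. ¬p2, w0
7. ¬p2, w1
Accessibility: w0Rw0, w0Rw1, w1Rw0, w1Rw1

Satisfiable (open branch found)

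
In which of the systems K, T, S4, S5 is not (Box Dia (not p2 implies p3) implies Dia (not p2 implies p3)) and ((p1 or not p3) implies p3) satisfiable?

K-tableau for the formula:
1. not (Box Dia (not p2 implies p3) implies Dia (not p2 implies p3)) and ((p1 or not p3) implies p3), w0
2. not (Box Dia (not p2 implies p3) implies Dia (not p2 implies p3)), w0   [and-rule on 1]
3. (p1 or not p3) implies p3, w0   [and-rule on 1]
4. Box Dia (not p2 implies p3), w0   [neg-implies-rule on 2]
5. not Dia (not p2 implies p3), w0   [neg-implies-rule on 2]
6. p3, w0   [implies-rule on 3 (branches; this branch)]
Complete open branch: satisfiable in K.
T-tableau for the formula:
1. not (Box Dia (not p2 implies p3) implies Dia (not p2 implies p3)) and ((p1 or not p3) implies p3), w0
2. not (Box Dia (not p2 implies p3) implies Dia (not p2 implies p3)), w0   [and-rule on 1]
3. (p1 or not p3) implies p3, w0   [and-rule on 1]
4. Box Dia (not p2 implies p3), w0   [neg-implies-rule on 2]
5. not Dia (not p2 implies p3), w0   [neg-implies-rule on 2]
6. Dia (not p2 implies p3), w0   [Box-rule on 4 via w0Rw0]
7. not (not p2 implies p3), w0   [neg-Dia-rule on 5 via w0Rw0]
8. not p2, w0   [neg-implies-rule on 7]
9. not p3, w0   [neg-implies-rule on 7]
10. not (p1 or not p3), w0   [implies-rule on 3 (branches; this branch)]
11. not p1, w0   [neg-or-rule on 10]
12. p3, w0   [neg-or-rule on 10]
Accessibility: w0Rw0
Branch closes: p3 and not p3 both at w0.
Every branch closes (one shown): unsatisfiable in T, hence also in S4, S5 (every S4/S5-frame is a T-frame).

K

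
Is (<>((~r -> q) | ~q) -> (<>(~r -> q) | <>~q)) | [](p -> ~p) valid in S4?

Tableau for the negation ~((<>((~r -> q) | ~q) -> (<>(~r -> q) | <>~q)) | [](p -> ~p)):
1. ~((<>((~r -> q) | ~q) -> (<>(~r -> q) | <>~q)) | [](p -> ~p)), u
2. ~(<>((~r -> q) | ~q) -> (<>(~r -> q) | <>~q)), u
3. ~[](p -> ~p), u
4. <>((~r -> q) | ~q), u
5. ~(<>(~r -> q) | <>~q), u
6. ~<>(~r -> q), u
7. ~<>~q, u
8. ~(~r -> q), u
9. ~r, u
10. ~q, u
11. q, u
Accessibility: uRu
Branch closes: q and ~q both at u.
Every branch of the negation's tableau closes; the branch above is one of them.

Yes, valid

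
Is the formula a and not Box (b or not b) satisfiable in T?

1. a and not Box (b or not b), 0
2. a, 0
3. not Box (b or not b), 0
4. not (b or not b), 1
5. not b, 1
6. b, 1
Accessibility: 0R0, 0R1, 1R1
Branch closes: b and not b both at 1.
Every branch closes; the branch above is one of them.

Unsatisfiable (every branch closes)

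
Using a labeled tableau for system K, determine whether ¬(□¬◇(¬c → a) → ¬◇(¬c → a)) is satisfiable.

Satisfiable (open branch found)

1. ¬(□¬◇(¬c → a) → ¬◇(¬c → a)), 0
2. □¬◇(¬c → a), 0   [¬→-rule on 1]
3. ◇(¬c → a), 0   [¬→-rule on 1]
4. ¬c → a, 1   [◇-rule on 3: fresh world 1, 0R1]
5. ¬◇(¬c → a), 1   [□-rule on 2 via 0R1]
6. a, 1   [→-rule on 4 (branches; this branch)]
Accessibility: 0R1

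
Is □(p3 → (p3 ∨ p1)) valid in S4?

Yes, valid

Tableau for the negation ¬□(p3 → (p3 ∨ p1)):
1. ¬□(p3 → (p3 ∨ p1)), u
2. ¬(p3 → (p3 ∨ p1)), v   [¬□-rule on 1: fresh world v, uRv]
3. p3, v   [¬→-rule on 2]
4. ¬(p3 ∨ p1), v   [¬→-rule on 2]
5. ¬p3, v   [¬∨-rule on 4]
6. ¬p1, v   [¬∨-rule on 4]
Accessibility: uRu, uRv, vRv
Branch closes: p3 and ¬p3 both at v.
Every branch of the negation's tableau closes; the branch above is one of them.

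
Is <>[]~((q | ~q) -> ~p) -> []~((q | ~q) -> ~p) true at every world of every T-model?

Invalid (countermodel exists)

Tableau for the negation ~(<>[]~((q | ~q) -> ~p) -> []~((q | ~q) -> ~p)):
1. ~(<>[]~((q | ~q) -> ~p) -> []~((q | ~q) -> ~p)), 0
2. <>[]~((q | ~q) -> ~p), 0   [~->-rule on 1]
3. ~[]~((q | ~q) -> ~p), 0   [~->-rule on 1]
4. []~((q | ~q) -> ~p), 1   [<>-rule on 2: fresh world 1, 0R1]
5. ~((q | ~q) -> ~p), 1   [[]-rule on 4 via 1R1]
6. q | ~q, 1   [~->-rule on 5]
7. p, 1   [~->-rule on 5]
8. ~q, 1   [|-rule on 6 (branches; this branch)]
9. (q | ~q) -> ~p, 2   [~[]-rule on 3: fresh world 2, 0R2]
10. ~p, 2   [->-rule on 9 (branches; this branch)]
Accessibility: 0R0, 0R1, 0R2, 1R1, 2R2
The negation has an open branch (countermodel exists).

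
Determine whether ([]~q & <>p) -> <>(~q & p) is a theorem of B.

Yes, valid

Tableau for the negation ~(([]~q & <>p) -> <>(~q & p)):
1. ~(([]~q & <>p) -> <>(~q & p)), w0
2. []~q & <>p, w0   [~->-rule on 1]
3. ~<>(~q & p), w0   [~->-rule on 1]
4. []~q, w0   [&-rule on 2]
5. <>p, w0   [&-rule on 2]
6. ~(~q & p), w0   [~<>-rule on 3 via w0Rw0]
7. ~q, w0   [[]-rule on 4 via w0Rw0]
8. ~p, w0   [~&-rule on 6 (branches; this branch)]
9. p, w1   [<>-rule on 5: fresh world w1, w0Rw1]
10. ~(~q & p), w1   [~<>-rule on 3 via w0Rw1]
11. ~q, w1   [[]-rule on 4 via w0Rw1]
12. ~p, w1   [~&-rule on 10 (branches; this branch)]
Accessibility: w0Rw0, w0Rw1, w1Rw0, w1Rw1
Branch closes: p and ~p both at w1.
Every branch of the negation's tableau closes; the branch above is one of them.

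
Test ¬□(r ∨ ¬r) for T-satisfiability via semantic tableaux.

Unsatisfiable (every branch closes)

1. ¬□(r ∨ ¬r), u
2. ¬(r ∨ ¬r), v
3. ¬r, v
4. r, v
Accessibility: uRu, uRv, vRv
Branch closes: r and ¬r both at v.
Every branch closes; the branch above is one of them.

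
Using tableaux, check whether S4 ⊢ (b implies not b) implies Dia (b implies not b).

Tableau for the negation not ((b implies not b) implies Dia (b implies not b)):
1. not ((b implies not b) implies Dia (b implies not b)), 0
2. b implies not b, 0
3. not Dia (b implies not b), 0
4. not (b implies not b), 0
5. b, 0
6. not b, 0
Accessibility: 0R0
Branch closes: b and not b both at 0.
All branches of the negation close; one closing branch shown above.

Yes, valid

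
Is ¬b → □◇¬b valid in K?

Tableau for the negation ¬(¬b → □◇¬b):
1. ¬(¬b → □◇¬b), 0
2. ¬b, 0   [¬→-rule on 1]
3. ¬□◇¬b, 0   [¬→-rule on 1]
4. ¬◇¬b, 1   [¬□-rule on 3: fresh world 1, 0R1]
Accessibility: 0R1
The negation has an open branch (countermodel exists).

No, not valid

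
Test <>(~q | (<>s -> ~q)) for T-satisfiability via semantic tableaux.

1. <>(~q | (<>s -> ~q)), w0
2. ~q | (<>s -> ~q), w1
3. <>s -> ~q, w1
4. ~q, w1
Accessibility: w0Rw0, w0Rw1, w1Rw1

Satisfiable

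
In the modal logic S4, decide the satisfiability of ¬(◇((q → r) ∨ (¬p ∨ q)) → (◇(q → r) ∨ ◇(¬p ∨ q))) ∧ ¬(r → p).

1. ¬(◇((q → r) ∨ (¬p ∨ q)) → (◇(q → r) ∨ ◇(¬p ∨ q))) ∧ ¬(r → p), u
2. ¬(◇((q → r) ∨ (¬p ∨ q)) → (◇(q → r) ∨ ◇(¬p ∨ q))), u   [∧-rule on 1]
3. ¬(r → p), u   [∧-rule on 1]
4. ◇((q → r) ∨ (¬p ∨ q)), u   [¬→-rule on 2]
5. ¬(◇(q → r) ∨ ◇(¬p ∨ q)), u   [¬→-rule on 2]
6. r, u   [¬→-rule on 3]
7. ¬p, u   [¬→-rule on 3]
8. ¬◇(q → r), u   [¬∨-rule on 5]
9. ¬◇(¬p ∨ q), u   [¬∨-rule on 5]
10. ¬(q → r), u   [¬◇-rule on 8 via uRu]
11. q, u   [¬→-rule on 10]
12. ¬r, u   [¬→-rule on 10]
Accessibility: uRu
Branch closes: r and ¬r both at u.
(One branch shown.) All branches close.

Unsatisfiable (every branch closes)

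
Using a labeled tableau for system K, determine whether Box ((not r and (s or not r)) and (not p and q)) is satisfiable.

1. Box ((not r and (s or not r)) and (not p and q)), 0

Satisfiable (open branch found)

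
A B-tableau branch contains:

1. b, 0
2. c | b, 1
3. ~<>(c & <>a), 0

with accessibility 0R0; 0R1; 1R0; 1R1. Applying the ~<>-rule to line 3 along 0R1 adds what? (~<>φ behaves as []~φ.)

~<>φ behaves as []~φ: propagate the negated body to each accessible world.

~(c & <>a), 1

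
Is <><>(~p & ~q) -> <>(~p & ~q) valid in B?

Tableau for the negation ~(<><>(~p & ~q) -> <>(~p & ~q)):
1. ~(<><>(~p & ~q) -> <>(~p & ~q)), w0
2. <><>(~p & ~q), w0   [~->-rule on 1]
3. ~<>(~p & ~q), w0   [~->-rule on 1]
4. ~(~p & ~q), w0   [~<>-rule on 3 via w0Rw0]
5. q, w0   [~&-rule on 4 (branches; this branch)]
6. <>(~p & ~q), w1   [<>-rule on 2: fresh world w1, w0Rw1]
7. ~(~p & ~q), w1   [~<>-rule on 3 via w0Rw1]
8. q, w1   [~&-rule on 7 (branches; this branch)]
9. ~p & ~q, w2   [<>-rule on 6: fresh world w2, w1Rw2]
10. ~p, w2   [&-rule on 9]
11. ~q, w2   [&-rule on 9]
Accessibility: w0Rw0, w0Rw1, w1Rw0, w1Rw1, w1Rw2, w2Rw1, w2Rw2
The negation has an open branch (countermodel exists).

Invalid (countermodel exists)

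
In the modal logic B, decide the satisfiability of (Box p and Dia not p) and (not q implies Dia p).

Unsatisfiable (every branch closes)

1. (Box p and Dia not p) and (not q implies Dia p), 0
2. Box p and Dia not p, 0   [and-rule on 1]
3. not q implies Dia p, 0   [and-rule on 1]
4. Box p, 0   [and-rule on 2]
5. Dia not p, 0   [and-rule on 2]
6. p, 0   [Box-rule on 4 via 0R0]
7. Dia p, 0   [implies-rule on 3 (branches; this branch)]
8. not p, 1   [Dia-rule on 5: fresh world 1, 0R1]
9. p, 1   [Box-rule on 4 via 0R1]
Accessibility: 0R0, 0R1, 1R0, 1R1
Branch closes: p and not p both at 1.
(One branch shown.) All branches close.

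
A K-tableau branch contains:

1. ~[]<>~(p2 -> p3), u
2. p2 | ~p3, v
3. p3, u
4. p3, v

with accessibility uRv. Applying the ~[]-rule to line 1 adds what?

a fresh world w with uRw, and ~<>~(p2 -> p3) at w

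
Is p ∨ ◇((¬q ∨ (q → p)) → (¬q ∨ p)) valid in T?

Yes, valid

Tableau for the negation ¬(p ∨ ◇((¬q ∨ (q → p)) → (¬q ∨ p))):
1. ¬(p ∨ ◇((¬q ∨ (q → p)) → (¬q ∨ p))), 0
2. ¬p, 0   [¬∨-rule on 1]
3. ¬◇((¬q ∨ (q → p)) → (¬q ∨ p)), 0   [¬∨-rule on 1]
4. ¬((¬q ∨ (q → p)) → (¬q ∨ p)), 0   [¬◇-rule on 3 via 0R0]
5. ¬q ∨ (q → p), 0   [¬→-rule on 4]
6. ¬(¬q ∨ p), 0   [¬→-rule on 4]
7. q, 0   [¬∨-rule on 6]
8. q → p, 0   [∨-rule on 5 (branches; this branch)]
9. p, 0   [→-rule on 8 (branches; this branch)]
Accessibility: 0R0
Branch closes: p and ¬p both at 0.
All branches of the negation close; one closing branch shown above.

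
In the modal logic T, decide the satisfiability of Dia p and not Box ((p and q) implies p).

Unsatisfiable (every branch closes)

1. Dia p and not Box ((p and q) implies p), w0
2. Dia p, w0   [and-rule on 1]
3. not Box ((p and q) implies p), w0   [and-rule on 1]
4. p, w1   [Dia-rule on 2: fresh world w1, w0Rw1]
5. not ((p and q) implies p), w2   [neg-Box-rule on 3: fresh world w2, w0Rw2]
6. p and q, w2   [neg-implies-rule on 5]
7. not p, w2   [neg-implies-rule on 5]
8. p, w2   [and-rule on 6]
9. q, w2   [and-rule on 6]
Accessibility: w0Rw0, w0Rw1, w0Rw2, w1Rw1, w2Rw2
Branch closes: p and not p both at w2.
Every branch closes; the branch above is one of them.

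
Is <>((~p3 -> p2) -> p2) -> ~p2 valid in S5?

Not valid

Tableau for the negation ~(<>((~p3 -> p2) -> p2) -> ~p2):
1. ~(<>((~p3 -> p2) -> p2) -> ~p2), w0
2. <>((~p3 -> p2) -> p2), w0
3. p2, w0
4. (~p3 -> p2) -> p2, w1
5. p2, w1
Accessibility: w0Rw0, w0Rw1, w1Rw0, w1Rw1
The negation has an open branch (countermodel exists).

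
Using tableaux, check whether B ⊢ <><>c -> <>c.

Invalid (countermodel exists)

Tableau for the negation ~(<><>c -> <>c):
1. ~(<><>c -> <>c), u
2. <><>c, u
3. ~<>c, u
4. ~c, u
5. <>c, v
6. ~c, v
7. c, w
Accessibility: uRu, uRv, vRu, vRv, vRw, wRv, wRw
The negation has an open branch (countermodel exists).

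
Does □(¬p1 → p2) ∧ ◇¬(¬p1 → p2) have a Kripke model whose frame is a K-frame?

Unsatisfiable

1. □(¬p1 → p2) ∧ ◇¬(¬p1 → p2), 0
2. □(¬p1 → p2), 0
3. ◇¬(¬p1 → p2), 0
4. ¬(¬p1 → p2), 1
5. ¬p1, 1
6. ¬p2, 1
7. ¬p1 → p2, 1
8. p2, 1
Accessibility: 0R1
Branch closes: p2 and ¬p2 both at 1.
All branches of the tableau close; one closing branch shown above.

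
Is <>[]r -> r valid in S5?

Valid in S5

Tableau for the negation ~(<>[]r -> r):
1. ~(<>[]r -> r), u
2. <>[]r, u   [~->-rule on 1]
3. ~r, u   [~->-rule on 1]
4. []r, v   [<>-rule on 2: fresh world v, uRv]
5. r, u   [[]-rule on 4 via vRu]
Accessibility: uRu, uRv, vRu, vRv
Branch closes: r and ~r both at u.
Every branch of the negation's tableau closes; the branch above is one of them.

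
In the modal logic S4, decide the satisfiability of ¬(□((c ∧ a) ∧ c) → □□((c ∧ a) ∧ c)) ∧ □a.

Unsatisfiable (every branch closes)

1. ¬(□((c ∧ a) ∧ c) → □□((c ∧ a) ∧ c)) ∧ □a, w0
2. ¬(□((c ∧ a) ∧ c) → □□((c ∧ a) ∧ c)), w0   [∧-rule on 1]
3. □a, w0   [∧-rule on 1]
4. □((c ∧ a) ∧ c), w0   [¬→-rule on 2]
5. ¬□□((c ∧ a) ∧ c), w0   [¬→-rule on 2]
6. a, w0   [□-rule on 3 via w0Rw0]
7. (c ∧ a) ∧ c, w0   [□-rule on 4 via w0Rw0]
8. c ∧ a, w0   [∧-rule on 7]
9. c, w0   [∧-rule on 7]
10. ¬□((c ∧ a) ∧ c), w1   [¬□-rule on 5: fresh world w1, w0Rw1]
11. a, w1   [□-rule on 3 via w0Rw1]
12. (c ∧ a) ∧ c, w1   [□-rule on 4 via w0Rw1]
13. c ∧ a, w1   [∧-rule on 12]
14. c, w1   [∧-rule on 12]
15. ¬((c ∧ a) ∧ c), w2   [¬□-rule on 10: fresh world w2, w1Rw2]
16. a, w2   [□-rule on 3 via w0Rw2]
17. (c ∧ a) ∧ c, w2   [□-rule on 4 via w0Rw2]
18. c ∧ a, w2   [∧-rule on 17]
19. c, w2   [∧-rule on 17]
20. ¬(c ∧ a), w2   [¬∧-rule on 15 (branches; this branch)]
21. ¬a, w2   [¬∧-rule on 20 (branches; this branch)]
Accessibility: w0Rw0, w0Rw1, w0Rw2, w1Rw1, w1Rw2, w2Rw2
Branch closes: a and ¬a both at w2.
(One branch shown.) All branches close.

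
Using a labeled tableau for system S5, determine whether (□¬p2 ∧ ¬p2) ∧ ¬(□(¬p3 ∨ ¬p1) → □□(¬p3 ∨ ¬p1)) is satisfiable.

No, unsatisfiable

1. (□¬p2 ∧ ¬p2) ∧ ¬(□(¬p3 ∨ ¬p1) → □□(¬p3 ∨ ¬p1)), u
2. □¬p2 ∧ ¬p2, u
3. ¬(□(¬p3 ∨ ¬p1) → □□(¬p3 ∨ ¬p1)), u
4. □¬p2, u
5. ¬p2, u
6. □(¬p3 ∨ ¬p1), u
7. ¬□□(¬p3 ∨ ¬p1), u
8. ¬p3 ∨ ¬p1, u
9. ¬p1, u
10. ¬□(¬p3 ∨ ¬p1), v
11. ¬p2, v
12. ¬p3 ∨ ¬p1, v
13. ¬p1, v
14. ¬(¬p3 ∨ ¬p1), w
15. p3, w
16. p1, w
17. ¬p2, w
18. ¬p3 ∨ ¬p1, w
19. ¬p1, w
Accessibility: uRu, uRv, uRw, vRu, vRv, vRw, wRu, wRv, wRw
Branch closes: p1 and ¬p1 both at w.
(One branch shown.) All branches close.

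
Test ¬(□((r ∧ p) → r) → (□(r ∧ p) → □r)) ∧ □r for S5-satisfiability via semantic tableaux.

Unsatisfiable (every branch closes)

1. ¬(□((r ∧ p) → r) → (□(r ∧ p) → □r)) ∧ □r, w0
2. ¬(□((r ∧ p) → r) → (□(r ∧ p) → □r)), w0
3. □r, w0
4. □((r ∧ p) → r), w0
5. ¬(□(r ∧ p) → □r), w0
6. □(r ∧ p), w0
7. ¬□r, w0
8. r, w0
9. (r ∧ p) → r, w0
10. r ∧ p, w0
11. p, w0
12. ¬r, w1
13. r, w1
Accessibility: w0Rw0, w0Rw1, w1Rw0, w1Rw1
Branch closes: r and ¬r both at w1.
(One branch shown.) All branches close.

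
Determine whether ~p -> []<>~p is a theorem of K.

Tableau for the negation ~(~p -> []<>~p):
1. ~(~p -> []<>~p), 0
2. ~p, 0   [~->-rule on 1]
3. ~[]<>~p, 0   [~->-rule on 1]
4. ~<>~p, 1   [~[]-rule on 3: fresh world 1, 0R1]
Accessibility: 0R1
The negation has an open branch (countermodel exists).

Not valid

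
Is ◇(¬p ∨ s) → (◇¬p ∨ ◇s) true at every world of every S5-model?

Tableau for the negation ¬(◇(¬p ∨ s) → (◇¬p ∨ ◇s)):
1. ¬(◇(¬p ∨ s) → (◇¬p ∨ ◇s)), w0
2. ◇(¬p ∨ s), w0
3. ¬(◇¬p ∨ ◇s), w0
4. ¬◇¬p, w0
5. ¬◇s, w0
6. p, w0
7. ¬s, w0
8. ¬p ∨ s, w1
9. p, w1
10. ¬s, w1
11. s, w1
Accessibility: w0Rw0, w0Rw1, w1Rw0, w1Rw1
Branch closes: s and ¬s both at w1.
Every branch of the negation's tableau closes; the branch above is one of them.

Valid in S5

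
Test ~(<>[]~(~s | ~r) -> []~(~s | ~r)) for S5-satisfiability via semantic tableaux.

Unsatisfiable

1. ~(<>[]~(~s | ~r) -> []~(~s | ~r)), u
2. <>[]~(~s | ~r), u
3. ~[]~(~s | ~r), u
4. []~(~s | ~r), v
5. ~(~s | ~r), u
6. s, u
7. r, u
8. ~(~s | ~r), v
9. s, v
10. r, v
11. ~s | ~r, w
12. ~(~s | ~r), w
13. s, w
14. r, w
15. ~r, w
Accessibility: uRu, uRv, uRw, vRu, vRv, vRw, wRu, wRv, wRw
Branch closes: r and ~r both at w.
(One branch shown.) All branches close.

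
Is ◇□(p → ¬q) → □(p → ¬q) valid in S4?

No, not valid

Tableau for the negation ¬(◇□(p → ¬q) → □(p → ¬q)):
1. ¬(◇□(p → ¬q) → □(p → ¬q)), w0
2. ◇□(p → ¬q), w0   [¬→-rule on 1]
3. ¬□(p → ¬q), w0   [¬→-rule on 1]
4. □(p → ¬q), w1   [◇-rule on 2: fresh world w1, w0Rw1]
5. p → ¬q, w1   [□-rule on 4 via w1Rw1]
6. ¬q, w1   [→-rule on 5 (branches; this branch)]
7. ¬(p → ¬q), w2   [¬□-rule on 3: fresh world w2, w0Rw2]
8. p, w2   [¬→-rule on 7]
9. q, w2   [¬→-rule on 7]
Accessibility: w0Rw0, w0Rw1, w0Rw2, w1Rw1, w2Rw2
The negation has an open branch (countermodel exists).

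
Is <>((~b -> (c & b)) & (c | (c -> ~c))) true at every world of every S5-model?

Tableau for the negation ~<>((~b -> (c & b)) & (c | (c -> ~c))):
1. ~<>((~b -> (c & b)) & (c | (c -> ~c))), u
2. ~((~b -> (c & b)) & (c | (c -> ~c))), u
3. ~(~b -> (c & b)), u
4. ~b, u
5. ~(c & b), u
Accessibility: uRu
The negation has an open branch (countermodel exists).

Not valid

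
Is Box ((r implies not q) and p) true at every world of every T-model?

Tableau for the negation not Box ((r implies not q) and p):
1. not Box ((r implies not q) and p), w0
2. not ((r implies not q) and p), w1   [neg-Box-rule on 1: fresh world w1, w0Rw1]
3. not p, w1   [neg-and-rule on 2 (branches; this branch)]
Accessibility: w0Rw0, w0Rw1, w1Rw1
The negation has an open branch (countermodel exists).

Not valid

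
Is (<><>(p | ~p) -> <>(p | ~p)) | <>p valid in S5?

Valid

Tableau for the negation ~((<><>(p | ~p) -> <>(p | ~p)) | <>p):
1. ~((<><>(p | ~p) -> <>(p | ~p)) | <>p), w0
2. ~(<><>(p | ~p) -> <>(p | ~p)), w0
3. ~<>p, w0
4. <><>(p | ~p), w0
5. ~<>(p | ~p), w0
6. ~p, w0
7. ~(p | ~p), w0
8. p, w0
Accessibility: w0Rw0
Branch closes: p and ~p both at w0.
Every branch of the negation's tableau closes; the branch above is one of them.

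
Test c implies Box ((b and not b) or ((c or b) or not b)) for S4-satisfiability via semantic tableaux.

Satisfiable (open branch found)

1. c implies Box ((b and not b) or ((c or b) or not b)), u
2. Box ((b and not b) or ((c or b) or not b)), u
3. (b and not b) or ((c or b) or not b), u
4. (c or b) or not b, u
5. not b, u
Accessibility: uRu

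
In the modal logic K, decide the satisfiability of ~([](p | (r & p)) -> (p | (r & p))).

1. ~([](p | (r & p)) -> (p | (r & p))), u
2. [](p | (r & p)), u
3. ~(p | (r & p)), u
4. ~p, u
5. ~(r & p), u

Satisfiable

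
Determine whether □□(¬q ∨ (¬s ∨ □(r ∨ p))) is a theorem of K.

Not valid

Tableau for the negation ¬□□(¬q ∨ (¬s ∨ □(r ∨ p))):
1. ¬□□(¬q ∨ (¬s ∨ □(r ∨ p))), 0
2. ¬□(¬q ∨ (¬s ∨ □(r ∨ p))), 1
3. ¬(¬q ∨ (¬s ∨ □(r ∨ p))), 2
4. q, 2
5. ¬(¬s ∨ □(r ∨ p)), 2
6. s, 2
7. ¬□(r ∨ p), 2
8. ¬(r ∨ p), 3
9. ¬r, 3
10. ¬p, 3
Accessibility: 0R1, 1R2, 2R3
The negation has an open branch (countermodel exists).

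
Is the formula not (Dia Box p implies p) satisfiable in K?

1. not (Dia Box p implies p), u
2. Dia Box p, u
3. not p, u
4. Box p, v
Accessibility: uRv

Satisfiable (open branch found)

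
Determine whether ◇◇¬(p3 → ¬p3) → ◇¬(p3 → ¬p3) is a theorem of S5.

Tableau for the negation ¬(◇◇¬(p3 → ¬p3) → ◇¬(p3 → ¬p3)):
1. ¬(◇◇¬(p3 → ¬p3) → ◇¬(p3 → ¬p3)), 0
2. ◇◇¬(p3 → ¬p3), 0   [¬→-rule on 1]
3. ¬◇¬(p3 → ¬p3), 0   [¬→-rule on 1]
4. p3 → ¬p3, 0   [¬◇-rule on 3 via 0R0]
5. ¬p3, 0   [→-rule on 4 (branches; this branch)]
6. ◇¬(p3 → ¬p3), 1   [◇-rule on 2: fresh world 1, 0R1]
7. p3 → ¬p3, 1   [¬◇-rule on 3 via 0R1]
8. ¬p3, 1   [→-rule on 7 (branches; this branch)]
9. ¬(p3 → ¬p3), 2   [◇-rule on 6: fresh world 2, 1R2]
10. p3, 2   [¬→-rule on 9]
11. p3 → ¬p3, 2   [¬◇-rule on 3 via 0R2]
12. ¬p3, 2   [→-rule on 11 (branches; this branch)]
Accessibility: 0R0, 0R1, 0R2, 1R0, 1R1, 1R2, 2R0, 2R1, 2R2
Branch closes: p3 and ¬p3 both at 2.
All branches of the negation close; one closing branch shown above.

Valid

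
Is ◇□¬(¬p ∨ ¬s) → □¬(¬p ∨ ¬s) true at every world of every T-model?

Tableau for the negation ¬(◇□¬(¬p ∨ ¬s) → □¬(¬p ∨ ¬s)):
1. ¬(◇□¬(¬p ∨ ¬s) → □¬(¬p ∨ ¬s)), u
2. ◇□¬(¬p ∨ ¬s), u   [¬→-rule on 1]
3. ¬□¬(¬p ∨ ¬s), u   [¬→-rule on 1]
4. □¬(¬p ∨ ¬s), v   [◇-rule on 2: fresh world v, uRv]
5. ¬(¬p ∨ ¬s), v   [□-rule on 4 via vRv]
6. p, v   [¬∨-rule on 5]
7. s, v   [¬∨-rule on 5]
8. ¬p ∨ ¬s, w   [¬□-rule on 3: fresh world w, uRw]
9. ¬s, w   [∨-rule on 8 (branches; this branch)]
Accessibility: uRu, uRv, uRw, vRv, wRw
The negation has an open branch (countermodel exists).

Not valid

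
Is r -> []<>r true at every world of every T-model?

No, not valid

Tableau for the negation ~(r -> []<>r):
1. ~(r -> []<>r), u
2. r, u
3. ~[]<>r, u
4. ~<>r, v
5. ~r, v
Accessibility: uRu, uRv, vRv
The negation has an open branch (countermodel exists).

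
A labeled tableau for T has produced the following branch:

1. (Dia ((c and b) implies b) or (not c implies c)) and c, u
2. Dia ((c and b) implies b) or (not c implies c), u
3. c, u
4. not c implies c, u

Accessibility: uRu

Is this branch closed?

No world carries both an atom and its negation.

Open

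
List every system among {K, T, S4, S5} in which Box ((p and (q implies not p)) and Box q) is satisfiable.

K

T-tableau for the formula:
1. Box ((p and (q implies not p)) and Box q), u
2. (p and (q implies not p)) and Box q, u   [Box-rule on 1 via uRu]
3. p and (q implies not p), u   [and-rule on 2]
4. Box q, u   [and-rule on 2]
5. p, u   [and-rule on 3]
6. q implies not p, u   [and-rule on 3]
7. q, u   [Box-rule on 4 via uRu]
8. not p, u   [implies-rule on 6 (branches; this branch)]
Accessibility: uRu
Branch closes: p and not p both at u.
Every branch closes (one shown): unsatisfiable in T, hence also in S4, S5 (every S4/S5-frame is a T-frame).
K-tableau for the formula:
1. Box ((p and (q implies not p)) and Box q), u
Complete open branch: satisfiable in K.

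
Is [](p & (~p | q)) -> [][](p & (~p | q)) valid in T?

Tableau for the negation ~([](p & (~p | q)) -> [][](p & (~p | q))):
1. ~([](p & (~p | q)) -> [][](p & (~p | q))), w0
2. [](p & (~p | q)), w0   [~->-rule on 1]
3. ~[][](p & (~p | q)), w0   [~->-rule on 1]
4. p & (~p | q), w0   [[]-rule on 2 via w0Rw0]
5. p, w0   [&-rule on 4]
6. ~p | q, w0   [&-rule on 4]
7. q, w0   [|-rule on 6 (branches; this branch)]
8. ~[](p & (~p | q)), w1   [~[]-rule on 3: fresh world w1, w0Rw1]
9. p & (~p | q), w1   [[]-rule on 2 via w0Rw1]
10. p, w1   [&-rule on 9]
11. ~p | q, w1   [&-rule on 9]
12. q, w1   [|-rule on 11 (branches; this branch)]
13. ~(p & (~p | q)), w2   [~[]-rule on 8: fresh world w2, w1Rw2]
14. ~(~p | q), w2   [~&-rule on 13 (branches; this branch)]
15. p, w2   [~|-rule on 14]
16. ~q, w2   [~|-rule on 14]
Accessibility: w0Rw0, w0Rw1, w1Rw1, w1Rw2, w2Rw2
The negation has an open branch (countermodel exists).

No, not valid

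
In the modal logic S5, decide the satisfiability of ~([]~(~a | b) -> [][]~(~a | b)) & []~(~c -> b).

Unsatisfiable

1. ~([]~(~a | b) -> [][]~(~a | b)) & []~(~c -> b), 0
2. ~([]~(~a | b) -> [][]~(~a | b)), 0
3. []~(~c -> b), 0
4. []~(~a | b), 0
5. ~[][]~(~a | b), 0
6. ~(~c -> b), 0
7. ~c, 0
8. ~b, 0
9. ~(~a | b), 0
10. a, 0
11. ~[]~(~a | b), 1
12. ~(~c -> b), 1
13. ~c, 1
14. ~b, 1
15. ~(~a | b), 1
16. a, 1
17. ~a | b, 2
18. ~(~c -> b), 2
19. ~c, 2
20. ~b, 2
21. ~(~a | b), 2
22. a, 2
23. b, 2
Accessibility: 0R0, 0R1, 0R2, 1R0, 1R1, 1R2, 2R0, 2R1, 2R2
Branch closes: b and ~b both at 2.
(One branch shown.) All branches close.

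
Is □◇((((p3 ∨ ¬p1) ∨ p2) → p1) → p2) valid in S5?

No, not valid

Tableau for the negation ¬□◇((((p3 ∨ ¬p1) ∨ p2) → p1) → p2):
1. ¬□◇((((p3 ∨ ¬p1) ∨ p2) → p1) → p2), 0
2. ¬◇((((p3 ∨ ¬p1) ∨ p2) → p1) → p2), 1
3. ¬((((p3 ∨ ¬p1) ∨ p2) → p1) → p2), 0
4. ((p3 ∨ ¬p1) ∨ p2) → p1, 0
5. ¬p2, 0
6. ¬((((p3 ∨ ¬p1) ∨ p2) → p1) → p2), 1
7. ((p3 ∨ ¬p1) ∨ p2) → p1, 1
8. ¬p2, 1
9. p1, 0
10. p1, 1
Accessibility: 0R0, 0R1, 1R0, 1R1
The negation has an open branch (countermodel exists).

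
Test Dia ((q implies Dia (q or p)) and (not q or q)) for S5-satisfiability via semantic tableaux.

1. Dia ((q implies Dia (q or p)) and (not q or q)), u
2. (q implies Dia (q or p)) and (not q or q), v
3. q implies Dia (q or p), v
4. not q or q, v
5. Dia (q or p), v
6. q, v
7. q or p, w
8. p, w
Accessibility: uRu, uRv, uRw, vRu, vRv, vRw, wRu, wRv, wRw

Satisfiable (open branch found)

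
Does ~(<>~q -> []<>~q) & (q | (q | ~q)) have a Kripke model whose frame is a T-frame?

Yes, satisfiable

1. ~(<>~q -> []<>~q) & (q | (q | ~q)), 0
2. ~(<>~q -> []<>~q), 0
3. q | (q | ~q), 0
4. <>~q, 0
5. ~[]<>~q, 0
6. q | ~q, 0
7. ~q, 0
8. ~q, 1
9. ~<>~q, 2
10. q, 2
Accessibility: 0R0, 0R1, 0R2, 1R1, 2R2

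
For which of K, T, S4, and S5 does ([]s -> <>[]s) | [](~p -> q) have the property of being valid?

T, S4, S5

K-tableau for the negation ~(([]s -> <>[]s) | [](~p -> q)):
1. ~(([]s -> <>[]s) | [](~p -> q)), u
2. ~([]s -> <>[]s), u
3. ~[](~p -> q), u
4. []s, u
5. ~<>[]s, u
6. ~(~p -> q), v
7. ~p, v
8. ~q, v
9. s, v
10. ~[]s, v
11. ~s, w
Accessibility: uRv, vRw
Complete open branch: countermodel on a K-frame, so not valid in K.
T-tableau for the negation ~(([]s -> <>[]s) | [](~p -> q)):
1. ~(([]s -> <>[]s) | [](~p -> q)), u
2. ~([]s -> <>[]s), u
3. ~[](~p -> q), u
4. []s, u
5. ~<>[]s, u
6. s, u
7. ~[]s, u
8. ~(~p -> q), v
9. ~p, v
10. ~q, v
11. s, v
12. ~[]s, v
13. ~s, w
14. s, w
Accessibility: uRu, uRv, uRw, vRv, wRw
Branch closes: s and ~s both at w.
Every branch closes (one shown): valid in T, hence also in S4, S5 (every theorem of T is a theorem of S4 and S5).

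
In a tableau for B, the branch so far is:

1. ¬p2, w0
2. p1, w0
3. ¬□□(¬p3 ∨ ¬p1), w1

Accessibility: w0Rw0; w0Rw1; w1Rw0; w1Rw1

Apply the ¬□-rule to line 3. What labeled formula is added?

a fresh world w2 with w1Rw2, and ¬□(¬p3 ∨ ¬p1) at w2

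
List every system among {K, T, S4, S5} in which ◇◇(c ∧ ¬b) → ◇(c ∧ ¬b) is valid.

S4, S5

T-tableau for the negation ¬(◇◇(c ∧ ¬b) → ◇(c ∧ ¬b)):
1. ¬(◇◇(c ∧ ¬b) → ◇(c ∧ ¬b)), 0
2. ◇◇(c ∧ ¬b), 0
3. ¬◇(c ∧ ¬b), 0
4. ¬(c ∧ ¬b), 0
5. b, 0
6. ◇(c ∧ ¬b), 1
7. ¬(c ∧ ¬b), 1
8. b, 1
9. c ∧ ¬b, 2
10. c, 2
11. ¬b, 2
Accessibility: 0R0, 0R1, 1R1, 1R2, 2R2
Complete open branch: countermodel on a T-frame, so not valid in T, nor in K (the same frame is also a K-frame).
S4-tableau for the negation ¬(◇◇(c ∧ ¬b) → ◇(c ∧ ¬b)):
1. ¬(◇◇(c ∧ ¬b) → ◇(c ∧ ¬b)), 0
2. ◇◇(c ∧ ¬b), 0
3. ¬◇(c ∧ ¬b), 0
4. ¬(c ∧ ¬b), 0
5. b, 0
6. ◇(c ∧ ¬b), 1
7. ¬(c ∧ ¬b), 1
8. b, 1
9. c ∧ ¬b, 2
10. c, 2
11. ¬b, 2
12. ¬(c ∧ ¬b), 2
13. b, 2
Accessibility: 0R0, 0R1, 0R2, 1R1, 1R2, 2R2
Branch closes: b and ¬b both at 2.
Every branch closes (one shown): valid in S4, hence also in S5 (every theorem of S4 is a theorem of S5).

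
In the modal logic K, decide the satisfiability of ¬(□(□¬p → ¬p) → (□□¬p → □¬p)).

1. ¬(□(□¬p → ¬p) → (□□¬p → □¬p)), 0
2. □(□¬p → ¬p), 0   [¬→-rule on 1]
3. ¬(□□¬p → □¬p), 0   [¬→-rule on 1]
4. □□¬p, 0   [¬→-rule on 3]
5. ¬□¬p, 0   [¬→-rule on 3]
6. p, 1   [¬□-rule on 5: fresh world 1, 0R1]
7. □¬p → ¬p, 1   [□-rule on 2 via 0R1]
8. □¬p, 1   [□-rule on 4 via 0R1]
9. ¬□¬p, 1   [→-rule on 7 (branches; this branch)]
10. p, 2   [¬□-rule on 9: fresh world 2, 1R2]
11. ¬p, 2   [□-rule on 8 via 1R2]
Accessibility: 0R1, 1R2
Branch closes: p and ¬p both at 2.
(One branch shown.) All branches close.

Unsatisfiable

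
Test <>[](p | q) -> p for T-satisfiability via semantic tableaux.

Satisfiable

1. <>[](p | q) -> p, w0
2. p, w0
Accessibility: w0Rw0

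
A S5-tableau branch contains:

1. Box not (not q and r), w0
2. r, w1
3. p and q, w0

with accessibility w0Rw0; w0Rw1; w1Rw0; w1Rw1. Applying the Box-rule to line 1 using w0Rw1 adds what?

not (not q and r), w1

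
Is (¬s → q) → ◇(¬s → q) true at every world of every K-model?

Tableau for the negation ¬((¬s → q) → ◇(¬s → q)):
1. ¬((¬s → q) → ◇(¬s → q)), w0
2. ¬s → q, w0   [¬→-rule on 1]
3. ¬◇(¬s → q), w0   [¬→-rule on 1]
4. q, w0   [→-rule on 2 (branches; this branch)]
The negation has an open branch (countermodel exists).

Invalid (countermodel exists)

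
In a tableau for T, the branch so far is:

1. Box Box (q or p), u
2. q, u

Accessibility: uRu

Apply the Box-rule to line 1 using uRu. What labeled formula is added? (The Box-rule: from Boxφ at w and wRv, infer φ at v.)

Box (q or p), u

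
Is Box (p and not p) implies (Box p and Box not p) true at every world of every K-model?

Yes, valid

Tableau for the negation not (Box (p and not p) implies (Box p and Box not p)):
1. not (Box (p and not p) implies (Box p and Box not p)), u
2. Box (p and not p), u   [neg-implies-rule on 1]
3. not (Box p and Box not p), u   [neg-implies-rule on 1]
4. not Box not p, u   [neg-and-rule on 3 (branches; this branch)]
5. p, v   [neg-Box-rule on 4: fresh world v, uRv]
6. p and not p, v   [Box-rule on 2 via uRv]
7. not p, v   [and-rule on 6]
Accessibility: uRv
Branch closes: p and not p both at v.
All branches of the negation close; one closing branch shown above.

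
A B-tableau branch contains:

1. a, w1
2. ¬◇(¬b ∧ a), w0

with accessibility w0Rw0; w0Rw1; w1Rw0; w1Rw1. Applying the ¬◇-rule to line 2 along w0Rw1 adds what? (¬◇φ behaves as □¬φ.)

¬◇φ behaves as □¬φ: propagate the negated body to each accessible world.

¬(¬b ∧ a), w1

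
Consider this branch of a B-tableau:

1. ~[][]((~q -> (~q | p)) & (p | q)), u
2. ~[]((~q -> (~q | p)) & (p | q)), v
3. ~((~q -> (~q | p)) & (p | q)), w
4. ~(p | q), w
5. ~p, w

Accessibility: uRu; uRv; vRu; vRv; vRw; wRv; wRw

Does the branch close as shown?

No, open

No world carries both an atom and its negation.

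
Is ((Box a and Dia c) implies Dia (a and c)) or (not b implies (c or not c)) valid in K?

Tableau for the negation not (((Box a and Dia c) implies Dia (a and c)) or (not b implies (c or not c))):
1. not (((Box a and Dia c) implies Dia (a and c)) or (not b implies (c or not c))), u
2. not ((Box a and Dia c) implies Dia (a and c)), u
3. not (not b implies (c or not c)), u
4. Box a and Dia c, u
5. not Dia (a and c), u
6. not b, u
7. not (c or not c), u
8. Box a, u
9. Dia c, u
10. not c, u
11. c, u
Branch closes: c and not c both at u.
Every branch of the negation's tableau closes; the branch above is one of them.

Valid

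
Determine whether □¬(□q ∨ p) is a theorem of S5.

Not valid

Tableau for the negation ¬□¬(□q ∨ p):
1. ¬□¬(□q ∨ p), u
2. □q ∨ p, v   [¬□-rule on 1: fresh world v, uRv]
3. p, v   [∨-rule on 2 (branches; this branch)]
Accessibility: uRu, uRv, vRu, vRv
The negation has an open branch (countermodel exists).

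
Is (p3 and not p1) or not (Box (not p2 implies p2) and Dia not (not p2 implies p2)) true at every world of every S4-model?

Tableau for the negation not ((p3 and not p1) or not (Box (not p2 implies p2) and Dia not (not p2 implies p2))):
1. not ((p3 and not p1) or not (Box (not p2 implies p2) and Dia not (not p2 implies p2))), 0
2. not (p3 and not p1), 0
3. Box (not p2 implies p2) and Dia not (not p2 implies p2), 0
4. Box (not p2 implies p2), 0
5. Dia not (not p2 implies p2), 0
6. not p2 implies p2, 0
7. p1, 0
8. p2, 0
9. not (not p2 implies p2), 1
10. not p2, 1
11. not p2 implies p2, 1
12. p2, 1
Accessibility: 0R0, 0R1, 1R1
Branch closes: p2 and not p2 both at 1.
All branches of the negation close; one closing branch shown above.

Valid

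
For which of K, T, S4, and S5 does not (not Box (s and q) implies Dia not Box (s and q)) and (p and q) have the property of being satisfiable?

K

K-tableau for the formula:
1. not (not Box (s and q) implies Dia not Box (s and q)) and (p and q), 0
2. not (not Box (s and q) implies Dia not Box (s and q)), 0
3. p and q, 0
4. not Box (s and q), 0
5. not Dia not Box (s and q), 0
6. p, 0
7. q, 0
8. not (s and q), 1
9. Box (s and q), 1
10. not q, 1
Accessibility: 0R1
Complete open branch: satisfiable in K.
T-tableau for the formula:
1. not (not Box (s and q) implies Dia not Box (s and q)) and (p and q), 0
2. not (not Box (s and q) implies Dia not Box (s and q)), 0
3. p and q, 0
4. not Box (s and q), 0
5. not Dia not Box (s and q), 0
6. p, 0
7. q, 0
8. Box (s and q), 0
9. s and q, 0
10. s, 0
11. not (s and q), 1
12. Box (s and q), 1
13. s and q, 1
14. s, 1
15. q, 1
16. not q, 1
Accessibility: 0R0, 0R1, 1R1
Branch closes: q and not q both at 1.
Every branch closes (one shown): unsatisfiable in T, hence also in S4, S5 (every S4/S5-frame is a T-frame).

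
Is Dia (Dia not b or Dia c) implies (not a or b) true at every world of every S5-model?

Tableau for the negation not (Dia (Dia not b or Dia c) implies (not a or b)):
1. not (Dia (Dia not b or Dia c) implies (not a or b)), 0
2. Dia (Dia not b or Dia c), 0
3. not (not a or b), 0
4. a, 0
5. not b, 0
6. Dia not b or Dia c, 1
7. Dia c, 1
8. c, 2
Accessibility: 0R0, 0R1, 0R2, 1R0, 1R1, 1R2, 2R0, 2R1, 2R2
The negation has an open branch (countermodel exists).

No, not valid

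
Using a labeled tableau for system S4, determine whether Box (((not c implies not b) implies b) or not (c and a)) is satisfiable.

Satisfiable (open branch found)

1. Box (((not c implies not b) implies b) or not (c and a)), u
2. ((not c implies not b) implies b) or not (c and a), u   [Box-rule on 1 via uRu]
3. not (c and a), u   [or-rule on 2 (branches; this branch)]
4. not a, u   [neg-and-rule on 3 (branches; this branch)]
Accessibility: uRu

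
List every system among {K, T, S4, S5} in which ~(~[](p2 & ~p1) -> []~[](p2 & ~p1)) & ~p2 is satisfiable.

K, T, S4

S5-tableau for the formula:
1. ~(~[](p2 & ~p1) -> []~[](p2 & ~p1)) & ~p2, w0
2. ~(~[](p2 & ~p1) -> []~[](p2 & ~p1)), w0
3. ~p2, w0
4. ~[](p2 & ~p1), w0
5. ~[]~[](p2 & ~p1), w0
6. ~(p2 & ~p1), w1
7. p1, w1
8. [](p2 & ~p1), w2
9. p2 & ~p1, w0
10. p2, w0
11. ~p1, w0
Accessibility: w0Rw0, w0Rw1, w0Rw2, w1Rw0, w1Rw1, w1Rw2, w2Rw0, w2Rw1, w2Rw2
Branch closes: p2 and ~p2 both at w0.
Every branch closes (one shown): unsatisfiable in S5.
S4-tableau for the formula:
1. ~(~[](p2 & ~p1) -> []~[](p2 & ~p1)) & ~p2, w0
2. ~(~[](p2 & ~p1) -> []~[](p2 & ~p1)), w0
3. ~p2, w0
4. ~[](p2 & ~p1), w0
5. ~[]~[](p2 & ~p1), w0
6. ~(p2 & ~p1), w1
7. p1, w1
8. [](p2 & ~p1), w2
9. p2 & ~p1, w2
10. p2, w2
11. ~p1, w2
Accessibility: w0Rw0, w0Rw1, w0Rw2, w1Rw1, w2Rw2
Complete open branch: satisfiable in S4, hence also in K, T (this S4-model is also a K-model and a T-model).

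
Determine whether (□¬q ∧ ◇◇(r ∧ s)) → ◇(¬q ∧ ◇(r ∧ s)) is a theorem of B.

Yes, valid

Tableau for the negation ¬((□¬q ∧ ◇◇(r ∧ s)) → ◇(¬q ∧ ◇(r ∧ s))):
1. ¬((□¬q ∧ ◇◇(r ∧ s)) → ◇(¬q ∧ ◇(r ∧ s))), w0
2. □¬q ∧ ◇◇(r ∧ s), w0   [¬→-rule on 1]
3. ¬◇(¬q ∧ ◇(r ∧ s)), w0   [¬→-rule on 1]
4. □¬q, w0   [∧-rule on 2]
5. ◇◇(r ∧ s), w0   [∧-rule on 2]
6. ¬(¬q ∧ ◇(r ∧ s)), w0   [¬◇-rule on 3 via w0Rw0]
7. ¬q, w0   [□-rule on 4 via w0Rw0]
8. ¬◇(r ∧ s), w0   [¬∧-rule on 6 (branches; this branch)]
9. ¬(r ∧ s), w0   [¬◇-rule on 8 via w0Rw0]
10. ¬s, w0   [¬∧-rule on 9 (branches; this branch)]
11. ◇(r ∧ s), w1   [◇-rule on 5: fresh world w1, w0Rw1]
12. ¬(¬q ∧ ◇(r ∧ s)), w1   [¬◇-rule on 3 via w0Rw1]
13. ¬q, w1   [□-rule on 4 via w0Rw1]
14. ¬(r ∧ s), w1   [¬◇-rule on 8 via w0Rw1]
15. ¬◇(r ∧ s), w1   [¬∧-rule on 12 (branches; this branch)]
16. ¬s, w1   [¬∧-rule on 14 (branches; this branch)]
17. r ∧ s, w2   [◇-rule on 11: fresh world w2, w1Rw2]
18. r, w2   [∧-rule on 17]
19. s, w2   [∧-rule on 17]
20. ¬(r ∧ s), w2   [¬◇-rule on 15 via w1Rw2]
21. ¬s, w2   [¬∧-rule on 20 (branches; this branch)]
Accessibility: w0Rw0, w0Rw1, w1Rw0, w1Rw1, w1Rw2, w2Rw1, w2Rw2
Branch closes: s and ¬s both at w2.
All branches of the negation close; one closing branch shown above.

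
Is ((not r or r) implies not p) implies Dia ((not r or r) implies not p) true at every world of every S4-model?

Yes, valid

Tableau for the negation not (((not r or r) implies not p) implies Dia ((not r or r) implies not p)):
1. not (((not r or r) implies not p) implies Dia ((not r or r) implies not p)), u
2. (not r or r) implies not p, u
3. not Dia ((not r or r) implies not p), u
4. not ((not r or r) implies not p), u
5. not r or r, u
6. p, u
7. not (not r or r), u
8. r, u
9. not r, u
Accessibility: uRu
Branch closes: r and not r both at u.
All branches of the negation close; one closing branch shown above.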